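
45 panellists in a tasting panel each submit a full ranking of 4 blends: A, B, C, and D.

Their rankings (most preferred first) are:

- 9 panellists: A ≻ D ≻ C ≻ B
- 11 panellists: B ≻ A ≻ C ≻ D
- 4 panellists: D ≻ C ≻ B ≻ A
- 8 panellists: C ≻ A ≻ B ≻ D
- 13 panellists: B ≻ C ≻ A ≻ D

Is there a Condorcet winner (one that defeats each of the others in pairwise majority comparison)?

Yes

Head-to-head results (45 voters total):
A vs B: B wins 28–17.
A vs C: C wins 25–20.
A vs D: A wins 41–4.
B vs C: B wins 24–21.
B vs D: B wins 32–13.
C vs D: C wins 32–13.
B beats each rival — A (28–17), C (24–21), D (32–13) — so B is the Condorcet winner.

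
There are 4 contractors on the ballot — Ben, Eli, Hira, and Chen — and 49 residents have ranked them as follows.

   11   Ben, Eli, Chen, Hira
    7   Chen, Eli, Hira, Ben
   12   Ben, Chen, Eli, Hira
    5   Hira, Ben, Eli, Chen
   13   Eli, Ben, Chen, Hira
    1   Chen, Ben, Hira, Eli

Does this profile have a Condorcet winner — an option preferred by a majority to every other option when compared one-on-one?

Head-to-head results (49 voters total):
Ben vs Eli: Ben wins 29–20.
Ben vs Hira: Ben wins 37–12.
Ben vs Chen: Ben wins 41–8.
Eli vs Hira: Eli wins 43–6.
Eli vs Chen: Eli wins 29–20.
Hira vs Chen: Chen wins 44–5.
Ben beats each rival — Eli (29–20), Hira (37–12), Chen (41–8) — so Ben is the Condorcet winner.

Yes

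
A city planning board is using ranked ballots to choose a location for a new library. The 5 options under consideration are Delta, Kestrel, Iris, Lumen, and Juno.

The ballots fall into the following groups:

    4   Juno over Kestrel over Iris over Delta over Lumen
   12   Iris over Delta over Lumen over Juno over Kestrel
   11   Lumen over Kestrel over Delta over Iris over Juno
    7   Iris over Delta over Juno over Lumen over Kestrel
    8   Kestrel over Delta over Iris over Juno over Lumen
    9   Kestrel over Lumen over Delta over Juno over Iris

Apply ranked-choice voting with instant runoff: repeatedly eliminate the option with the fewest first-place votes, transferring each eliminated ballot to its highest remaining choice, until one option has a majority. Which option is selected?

Round 1: Iris 19, Kestrel 17, Lumen 11, Juno 4, Delta 0. Delta has the fewest and is eliminated.
Round 2: Iris 19, Kestrel 17, Lumen 11, Juno 4. Juno has the fewest and is eliminated.
Round 3: Kestrel 21, Iris 19, Lumen 11. Lumen has the fewest and is eliminated.
Round 4: Kestrel 32, Iris 19. Kestrel has a majority.

Kestrel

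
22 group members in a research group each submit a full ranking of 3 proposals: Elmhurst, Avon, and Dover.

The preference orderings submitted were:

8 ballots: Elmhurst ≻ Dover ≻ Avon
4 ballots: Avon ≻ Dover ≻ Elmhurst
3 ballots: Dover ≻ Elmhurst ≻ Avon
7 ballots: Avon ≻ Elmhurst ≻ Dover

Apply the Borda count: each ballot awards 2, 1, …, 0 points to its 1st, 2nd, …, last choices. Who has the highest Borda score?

Borda scores:
  Elmhurst: 8·2 + 4·0 + 3·1 + 7·1 = 26
  Avon: 8·0 + 4·2 + 3·0 + 7·2 = 22
  Dover: 8·1 + 4·1 + 3·2 + 7·0 = 18
Elmhurst has the highest total.

Elmhurst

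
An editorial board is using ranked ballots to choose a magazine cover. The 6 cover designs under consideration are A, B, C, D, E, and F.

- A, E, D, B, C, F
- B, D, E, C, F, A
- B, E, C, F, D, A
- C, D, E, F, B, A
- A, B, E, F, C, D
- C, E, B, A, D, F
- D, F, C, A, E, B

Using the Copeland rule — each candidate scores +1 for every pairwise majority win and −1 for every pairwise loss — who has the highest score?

E

Pairwise results:
  A vs B: B wins 4–3.
  A vs C: C wins 5–2.
  A vs D: D wins 4–3.
  A vs E: E wins 4–3.
  A vs F: F wins 4–3.
  B vs C: B wins 4–3.
  B vs D: B wins 4–3.
  B vs E: E wins 4–3.
  B vs F: B wins 5–2.
  C vs D: C wins 4–3.
  C vs E: E wins 4–3.
  C vs F: C wins 5–2.
  D vs E: E wins 4–3.
  D vs F: D wins 5–2.
  E vs F: E wins 6–1.
Copeland scores (wins − losses):
  A: 0 − 5 = -5
  B: 4 − 1 = 3
  C: 3 − 2 = 1
  D: 2 − 3 = -1
  E: 5 − 0 = 5
  F: 1 − 4 = -3
E has the best Copeland score.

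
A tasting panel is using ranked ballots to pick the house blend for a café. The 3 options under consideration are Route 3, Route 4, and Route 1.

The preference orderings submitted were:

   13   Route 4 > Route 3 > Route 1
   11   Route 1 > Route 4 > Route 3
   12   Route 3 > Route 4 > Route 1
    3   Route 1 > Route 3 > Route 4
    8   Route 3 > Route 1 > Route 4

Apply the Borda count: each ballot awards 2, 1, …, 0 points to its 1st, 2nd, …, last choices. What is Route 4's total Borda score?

49

Borda scores:
  Route 3: 13·1 + 11·0 + 12·2 + 3·1 + 8·2 = 56
  Route 4: 13·2 + 11·1 + 12·1 + 3·0 + 8·0 = 49
  Route 1: 13·0 + 11·2 + 12·0 + 3·2 + 8·1 = 36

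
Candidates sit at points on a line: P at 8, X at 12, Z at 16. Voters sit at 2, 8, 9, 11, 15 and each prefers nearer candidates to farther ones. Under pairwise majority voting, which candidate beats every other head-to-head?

With single-peaked preferences on a line, the Condorcet winner is the candidate closest to the median voter.
The median voter (position 9) is closest to P at 8.
Check: P vs X — voters closer to P: 3 of 5.

P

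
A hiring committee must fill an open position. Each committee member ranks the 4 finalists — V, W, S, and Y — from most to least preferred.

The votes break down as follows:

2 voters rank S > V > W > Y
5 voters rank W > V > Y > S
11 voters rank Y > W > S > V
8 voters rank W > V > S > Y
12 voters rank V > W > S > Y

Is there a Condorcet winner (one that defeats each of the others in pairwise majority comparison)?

Head-to-head results (38 voters total):
V vs W: W wins 24–14.
V vs S: V wins 25–13.
V vs Y: V wins 27–11.
W vs S: W wins 36–2.
W vs Y: W wins 27–11.
S vs Y: S wins 22–16.
W beats each rival — V (24–14), S (36–2), Y (27–11) — so W is the Condorcet winner.

Yes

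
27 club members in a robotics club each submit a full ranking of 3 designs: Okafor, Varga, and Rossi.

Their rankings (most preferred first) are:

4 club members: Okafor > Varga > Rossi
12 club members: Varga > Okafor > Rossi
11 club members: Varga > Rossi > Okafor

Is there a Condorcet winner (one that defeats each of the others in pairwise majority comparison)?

Yes

Head-to-head results (27 voters total):
Okafor vs Varga: Varga wins 23–4.
Okafor vs Rossi: Okafor wins 16–11.
Varga vs Rossi: Varga wins 27–0.
Varga beats each rival — Okafor (23–4), Rossi (27–0) — so Varga is the Condorcet winner.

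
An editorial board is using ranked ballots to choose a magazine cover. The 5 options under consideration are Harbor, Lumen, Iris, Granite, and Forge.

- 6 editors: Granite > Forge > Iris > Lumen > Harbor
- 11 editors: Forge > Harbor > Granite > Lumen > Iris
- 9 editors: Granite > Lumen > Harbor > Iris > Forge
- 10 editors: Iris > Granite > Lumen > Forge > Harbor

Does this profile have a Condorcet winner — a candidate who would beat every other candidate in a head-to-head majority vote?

Yes

Head-to-head results (36 voters total):
Harbor vs Lumen: Lumen wins 25–11.
Harbor vs Iris: Harbor wins 20–16.
Harbor vs Granite: Granite wins 25–11.
Harbor vs Forge: Forge wins 27–9.
Lumen vs Iris: Lumen wins 20–16.
Lumen vs Granite: Granite wins 36–0.
Lumen vs Forge: Lumen wins 19–17.
Iris vs Granite: Granite wins 26–10.
Iris vs Forge: Iris wins 19–17.
Granite vs Forge: Granite wins 25–11.
Granite beats each rival — Harbor (25–11), Lumen (36–0), Iris (26–10), Forge (25–11) — so Granite is the Condorcet winner.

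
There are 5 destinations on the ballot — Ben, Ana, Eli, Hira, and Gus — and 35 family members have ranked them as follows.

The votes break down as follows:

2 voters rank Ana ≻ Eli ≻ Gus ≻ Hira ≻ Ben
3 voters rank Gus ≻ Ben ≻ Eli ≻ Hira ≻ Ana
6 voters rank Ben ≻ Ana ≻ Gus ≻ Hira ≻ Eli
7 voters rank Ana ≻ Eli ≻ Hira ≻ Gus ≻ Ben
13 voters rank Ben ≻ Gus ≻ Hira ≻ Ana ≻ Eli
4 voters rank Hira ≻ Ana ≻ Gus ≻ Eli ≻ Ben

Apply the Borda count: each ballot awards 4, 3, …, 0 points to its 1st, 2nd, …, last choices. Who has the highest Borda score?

Ben

Borda scores:
  Ben: 2·0 + 3·3 + 6·4 + 7·0 + 13·4 + 4·0 = 85
  Ana: 2·4 + 3·0 + 6·3 + 7·4 + 13·1 + 4·3 = 79
  Eli: 2·3 + 3·2 + 6·0 + 7·3 + 13·0 + 4·1 = 37
  Hira: 2·1 + 3·1 + 6·1 + 7·2 + 13·2 + 4·4 = 67
  Gus: 2·2 + 3·4 + 6·2 + 7·1 + 13·3 + 4·2 = 82
Ben has the highest total.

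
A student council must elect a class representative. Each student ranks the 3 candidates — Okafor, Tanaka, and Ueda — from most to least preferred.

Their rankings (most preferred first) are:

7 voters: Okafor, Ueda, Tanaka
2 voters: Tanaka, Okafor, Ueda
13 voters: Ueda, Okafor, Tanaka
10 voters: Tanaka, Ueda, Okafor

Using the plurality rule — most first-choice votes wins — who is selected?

Ueda

First-place vote totals:
  Okafor: 7
  Tanaka: 12
  Ueda: 13
Ueda has the most first-place votes.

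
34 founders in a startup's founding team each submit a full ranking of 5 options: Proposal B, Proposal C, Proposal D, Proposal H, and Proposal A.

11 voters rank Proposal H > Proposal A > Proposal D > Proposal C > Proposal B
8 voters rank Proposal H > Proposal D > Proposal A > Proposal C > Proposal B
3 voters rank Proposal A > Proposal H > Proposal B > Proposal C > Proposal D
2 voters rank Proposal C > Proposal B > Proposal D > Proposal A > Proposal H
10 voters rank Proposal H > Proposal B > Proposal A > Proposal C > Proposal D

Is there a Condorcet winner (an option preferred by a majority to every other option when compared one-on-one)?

Head-to-head results (34 voters total):
Proposal B vs Proposal C: Proposal C wins 21–13.
Proposal B vs Proposal D: Proposal D wins 19–15.
Proposal B vs Proposal H: Proposal H wins 32–2.
Proposal B vs Proposal A: Proposal A wins 22–12.
Proposal C vs Proposal D: Proposal D wins 19–15.
Proposal C vs Proposal H: Proposal H wins 32–2.
Proposal C vs Proposal A: Proposal A wins 32–2.
Proposal D vs Proposal H: Proposal H wins 32–2.
Proposal D vs Proposal A: Proposal A wins 24–10.
Proposal H vs Proposal A: Proposal H wins 29–5.
Proposal H beats each rival — Proposal B (32–2), Proposal C (32–2), Proposal D (32–2), Proposal A (29–5) — so Proposal H is the Condorcet winner.

Yes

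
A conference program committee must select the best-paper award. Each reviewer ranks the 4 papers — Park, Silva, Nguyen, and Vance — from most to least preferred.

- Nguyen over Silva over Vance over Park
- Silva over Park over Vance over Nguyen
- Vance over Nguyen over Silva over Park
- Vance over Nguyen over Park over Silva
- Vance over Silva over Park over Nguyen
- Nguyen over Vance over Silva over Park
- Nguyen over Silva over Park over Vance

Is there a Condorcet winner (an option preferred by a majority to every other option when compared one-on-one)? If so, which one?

Vance

Head-to-head results (7 voters total):
Park vs Silva: Silva wins 6–1.
Park vs Nguyen: Nguyen wins 5–2.
Park vs Vance: Vance wins 5–2.
Silva vs Nguyen: Nguyen wins 5–2.
Silva vs Vance: Vance wins 4–3.
Nguyen vs Vance: Vance wins 4–3.
Vance beats each rival — Park (5–2), Silva (4–3), Nguyen (4–3) — so Vance is the Condorcet winner.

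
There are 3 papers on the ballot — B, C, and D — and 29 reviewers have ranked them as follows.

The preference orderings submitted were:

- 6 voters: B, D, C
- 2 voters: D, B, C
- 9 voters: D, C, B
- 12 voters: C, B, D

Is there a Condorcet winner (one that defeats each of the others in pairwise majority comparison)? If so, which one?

Head-to-head results (29 voters total):
B vs C: C wins 21–8.
B vs D: B wins 18–11.
C vs D: D wins 17–12.
No candidate beats all others: B beats D beats C beats B, a majority cycle.

There is no Condorcet winner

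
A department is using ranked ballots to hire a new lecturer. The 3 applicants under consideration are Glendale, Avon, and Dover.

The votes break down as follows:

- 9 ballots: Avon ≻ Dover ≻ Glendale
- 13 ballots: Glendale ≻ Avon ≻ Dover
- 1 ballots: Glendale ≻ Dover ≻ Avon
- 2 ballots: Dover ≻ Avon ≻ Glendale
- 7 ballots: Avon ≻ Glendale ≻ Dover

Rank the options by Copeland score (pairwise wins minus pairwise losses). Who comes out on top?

Avon

Pairwise results:
  Glendale vs Avon: Avon wins 18–14.
  Glendale vs Dover: Glendale wins 21–11.
  Avon vs Dover: Avon wins 29–3.
Copeland scores (wins − losses):
  Glendale: 1 − 1 = 0
  Avon: 2 − 0 = 2
  Dover: 0 − 2 = -2
Avon has the best Copeland score.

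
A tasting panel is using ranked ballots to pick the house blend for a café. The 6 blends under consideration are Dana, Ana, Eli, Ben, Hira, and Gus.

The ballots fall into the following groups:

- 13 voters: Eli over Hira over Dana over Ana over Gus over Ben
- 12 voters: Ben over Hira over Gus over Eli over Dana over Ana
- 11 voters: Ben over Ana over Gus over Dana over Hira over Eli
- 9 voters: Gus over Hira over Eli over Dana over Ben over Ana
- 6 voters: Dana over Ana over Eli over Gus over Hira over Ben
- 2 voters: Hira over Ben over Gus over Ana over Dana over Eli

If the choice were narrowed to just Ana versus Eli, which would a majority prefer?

Ballots ranking Ana above Eli: 11+6+2 = 19.
Ballots ranking Eli above Ana: 13+12+9 = 34.
Eli wins the head-to-head, 34–19.

Eli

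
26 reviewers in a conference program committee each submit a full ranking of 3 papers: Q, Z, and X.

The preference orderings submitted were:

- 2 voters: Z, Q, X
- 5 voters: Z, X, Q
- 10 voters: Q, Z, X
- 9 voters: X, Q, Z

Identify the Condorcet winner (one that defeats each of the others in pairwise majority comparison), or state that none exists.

Head-to-head results (26 voters total):
Q vs Z: Q wins 19–7.
Q vs X: X wins 14–12.
Z vs X: Z wins 17–9.
No candidate beats all others: Q beats Z beats X beats Q, a majority cycle.

No Condorcet winner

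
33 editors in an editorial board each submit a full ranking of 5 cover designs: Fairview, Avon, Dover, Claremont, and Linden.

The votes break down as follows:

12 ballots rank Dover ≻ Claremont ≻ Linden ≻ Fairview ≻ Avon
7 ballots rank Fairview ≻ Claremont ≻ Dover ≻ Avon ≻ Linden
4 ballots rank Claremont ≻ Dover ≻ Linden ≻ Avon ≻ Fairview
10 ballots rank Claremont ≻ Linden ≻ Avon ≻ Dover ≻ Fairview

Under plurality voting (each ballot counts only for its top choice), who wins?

First-place vote totals:
  Fairview: 7
  Avon: 0
  Dover: 12
  Claremont: 14
  Linden: 0
Claremont has the most first-place votes.

Claremont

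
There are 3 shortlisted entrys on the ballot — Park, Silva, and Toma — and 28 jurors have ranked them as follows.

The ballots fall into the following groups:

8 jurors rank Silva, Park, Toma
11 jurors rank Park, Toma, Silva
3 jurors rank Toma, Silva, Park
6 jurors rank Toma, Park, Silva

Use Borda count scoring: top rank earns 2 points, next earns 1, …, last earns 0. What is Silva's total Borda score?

19

Borda scores:
  Park: 8·1 + 11·2 + 3·0 + 6·1 = 36
  Silva: 8·2 + 11·0 + 3·1 + 6·0 = 19
  Toma: 8·0 + 11·1 + 3·2 + 6·2 = 29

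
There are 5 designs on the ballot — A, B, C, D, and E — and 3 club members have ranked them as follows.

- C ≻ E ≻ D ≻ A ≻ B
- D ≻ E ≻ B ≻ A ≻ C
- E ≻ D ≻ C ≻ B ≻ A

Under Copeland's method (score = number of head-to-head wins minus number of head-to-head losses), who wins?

E

Pairwise results:
  A vs B: B wins 2–1.
  A vs C: C wins 2–1.
  A vs D: D wins 3–0.
  A vs E: E wins 3–0.
  B vs C: C wins 2–1.
  B vs D: D wins 3–0.
  B vs E: E wins 3–0.
  C vs D: D wins 2–1.
  C vs E: E wins 2–1.
  D vs E: E wins 2–1.
Copeland scores (wins − losses):
  A: 0 − 4 = -4
  B: 1 − 3 = -2
  C: 2 − 2 = 0
  D: 3 − 1 = 2
  E: 4 − 0 = 4
E has the best Copeland score.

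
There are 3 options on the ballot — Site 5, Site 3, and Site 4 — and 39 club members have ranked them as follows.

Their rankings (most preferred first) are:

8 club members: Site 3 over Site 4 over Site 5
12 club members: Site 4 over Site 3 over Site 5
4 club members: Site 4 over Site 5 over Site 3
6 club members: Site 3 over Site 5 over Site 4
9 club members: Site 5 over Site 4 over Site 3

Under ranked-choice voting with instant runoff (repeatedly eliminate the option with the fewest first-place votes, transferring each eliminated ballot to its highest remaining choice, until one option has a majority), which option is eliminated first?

Site 5

Round 1: Site 4 16, Site 3 14, Site 5 9. Site 5 has the fewest and is eliminated.
Round 2: Site 4 25, Site 3 14. Site 4 has a majority.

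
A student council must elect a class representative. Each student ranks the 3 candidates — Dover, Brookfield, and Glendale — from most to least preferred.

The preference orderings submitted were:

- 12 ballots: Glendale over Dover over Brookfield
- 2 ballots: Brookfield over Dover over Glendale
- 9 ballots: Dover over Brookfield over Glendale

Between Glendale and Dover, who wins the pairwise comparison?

Ballots ranking Glendale above Dover: 12.
Ballots ranking Dover above Glendale: 2+9 = 11.
Glendale wins the head-to-head, 12–11.

Glendale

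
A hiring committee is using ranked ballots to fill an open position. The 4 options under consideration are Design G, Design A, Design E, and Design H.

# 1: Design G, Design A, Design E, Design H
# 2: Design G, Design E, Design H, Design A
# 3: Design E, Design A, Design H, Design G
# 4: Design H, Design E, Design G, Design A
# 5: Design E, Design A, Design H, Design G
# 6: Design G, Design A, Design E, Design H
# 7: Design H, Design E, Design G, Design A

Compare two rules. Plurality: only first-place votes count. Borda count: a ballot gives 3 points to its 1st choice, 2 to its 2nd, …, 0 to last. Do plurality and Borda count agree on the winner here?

Plurality first-place counts: Design G 3, Design A 0, Design E 2, Design H 2 → Design G.
Borda totals: Design G 11, Design A 8, Design E 14, Design H 9 → Design E.
The two rules disagree: plurality picks Design G, Borda picks Design E.

No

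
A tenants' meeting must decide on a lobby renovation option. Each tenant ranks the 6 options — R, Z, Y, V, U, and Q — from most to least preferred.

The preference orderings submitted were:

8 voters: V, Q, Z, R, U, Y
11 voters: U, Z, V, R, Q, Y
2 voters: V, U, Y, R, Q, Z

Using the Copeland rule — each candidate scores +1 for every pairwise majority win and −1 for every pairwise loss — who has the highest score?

Pairwise results:
  R vs Z: Z wins 19–2.
  R vs Y: R wins 19–2.
  R vs V: V wins 21–0.
  R vs U: U wins 13–8.
  R vs Q: R wins 13–8.
  Z vs Y: Z wins 19–2.
  Z vs V: Z wins 11–10.
  Z vs U: U wins 13–8.
  Z vs Q: Z wins 11–10.
  Y vs V: V wins 21–0.
  Y vs U: U wins 21–0.
  Y vs Q: Q wins 19–2.
  V vs U: U wins 11–10.
  V vs Q: V wins 21–0.
  U vs Q: U wins 13–8.
Copeland scores (wins − losses):
  R: 2 − 3 = -1
  Z: 4 − 1 = 3
  Y: 0 − 5 = -5
  V: 3 − 2 = 1
  U: 5 − 0 = 5
  Q: 1 − 4 = -3
U has the best Copeland score.

U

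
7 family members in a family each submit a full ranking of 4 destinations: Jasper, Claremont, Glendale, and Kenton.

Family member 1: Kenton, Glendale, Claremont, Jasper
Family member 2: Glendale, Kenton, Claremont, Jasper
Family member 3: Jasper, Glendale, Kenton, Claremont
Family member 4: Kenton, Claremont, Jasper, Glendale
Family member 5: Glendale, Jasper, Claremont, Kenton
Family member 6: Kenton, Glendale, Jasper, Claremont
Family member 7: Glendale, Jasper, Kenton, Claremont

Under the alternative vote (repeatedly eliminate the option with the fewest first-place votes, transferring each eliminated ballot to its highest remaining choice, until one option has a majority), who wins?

Round 1: Glendale 3, Kenton 3, Jasper 1, Claremont 0. Claremont has the fewest and is eliminated.
Round 2: Glendale 3, Kenton 3, Jasper 1. Jasper has the fewest and is eliminated.
Round 3: Glendale 4, Kenton 3. Glendale has a majority.

Glendale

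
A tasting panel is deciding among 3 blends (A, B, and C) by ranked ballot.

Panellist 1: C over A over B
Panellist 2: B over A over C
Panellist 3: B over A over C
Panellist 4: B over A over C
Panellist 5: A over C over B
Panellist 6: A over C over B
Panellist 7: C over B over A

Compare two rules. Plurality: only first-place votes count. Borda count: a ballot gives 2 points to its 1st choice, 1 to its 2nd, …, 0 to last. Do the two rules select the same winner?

Plurality first-place counts: A 2, B 3, C 2 → B.
Borda totals: A 8, B 7, C 6 → A.
The two rules disagree: plurality picks B, Borda picks A.

No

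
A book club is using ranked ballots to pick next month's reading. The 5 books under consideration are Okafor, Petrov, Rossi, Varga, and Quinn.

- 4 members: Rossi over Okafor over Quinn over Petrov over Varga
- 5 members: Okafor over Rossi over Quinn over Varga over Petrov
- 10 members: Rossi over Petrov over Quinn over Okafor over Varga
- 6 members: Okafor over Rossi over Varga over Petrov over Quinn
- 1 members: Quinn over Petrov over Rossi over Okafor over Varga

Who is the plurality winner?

First-place vote totals:
  Okafor: 11
  Petrov: 0
  Rossi: 14
  Varga: 0
  Quinn: 1
Rossi has the most first-place votes.

Rossi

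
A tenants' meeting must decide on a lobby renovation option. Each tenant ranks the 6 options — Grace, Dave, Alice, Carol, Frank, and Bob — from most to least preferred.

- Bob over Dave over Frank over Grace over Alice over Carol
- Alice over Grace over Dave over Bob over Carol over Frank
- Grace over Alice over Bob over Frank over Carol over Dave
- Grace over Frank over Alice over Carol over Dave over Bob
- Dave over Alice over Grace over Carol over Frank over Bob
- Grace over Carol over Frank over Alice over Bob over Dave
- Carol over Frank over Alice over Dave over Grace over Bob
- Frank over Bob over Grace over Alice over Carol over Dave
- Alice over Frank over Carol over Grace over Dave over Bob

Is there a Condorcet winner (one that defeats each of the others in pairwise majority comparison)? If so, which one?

Grace

Head-to-head results (9 voters total):
Grace vs Dave: Grace wins 6–3.
Grace vs Alice: Grace wins 5–4.
Grace vs Carol: Grace wins 7–2.
Grace vs Frank: Grace wins 5–4.
Grace vs Bob: Grace wins 7–2.
Dave vs Alice: Alice wins 7–2.
Dave vs Carol: Carol wins 6–3.
Dave vs Frank: Frank wins 6–3.
Dave vs Bob: Dave wins 5–4.
Alice vs Carol: Alice wins 7–2.
Alice vs Frank: Frank wins 5–4.
Alice vs Bob: Alice wins 7–2.
Carol vs Frank: Frank wins 5–4.
Carol vs Bob: Carol wins 5–4.
Frank vs Bob: Frank wins 6–3.
Grace beats each rival — Dave (6–3), Alice (5–4), Carol (7–2), Frank (5–4), Bob (7–2) — so Grace is the Condorcet winner.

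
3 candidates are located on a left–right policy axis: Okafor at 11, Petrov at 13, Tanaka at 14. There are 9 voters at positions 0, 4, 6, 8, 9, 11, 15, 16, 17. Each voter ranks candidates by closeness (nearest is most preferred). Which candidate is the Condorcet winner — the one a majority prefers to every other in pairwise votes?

With single-peaked preferences on a line, the Condorcet winner is the candidate closest to the median voter.
The median voter (position 9) is closest to Okafor at 11.
Check: Okafor vs Tanaka — voters closer to Okafor: 6 of 9.

Okafor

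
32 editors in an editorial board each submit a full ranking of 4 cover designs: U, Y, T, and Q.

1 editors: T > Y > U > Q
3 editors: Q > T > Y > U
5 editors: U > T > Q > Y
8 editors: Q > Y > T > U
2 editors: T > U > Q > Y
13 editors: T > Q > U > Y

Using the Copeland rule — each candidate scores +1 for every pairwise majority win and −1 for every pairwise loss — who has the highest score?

T

Pairwise results:
  U vs Y: U wins 20–12.
  U vs T: T wins 27–5.
  U vs Q: Q wins 24–8.
  Y vs T: T wins 24–8.
  Y vs Q: Q wins 31–1.
  T vs Q: T wins 21–11.
Copeland scores (wins − losses):
  U: 1 − 2 = -1
  Y: 0 − 3 = -3
  T: 3 − 0 = 3
  Q: 2 − 1 = 1
T has the best Copeland score.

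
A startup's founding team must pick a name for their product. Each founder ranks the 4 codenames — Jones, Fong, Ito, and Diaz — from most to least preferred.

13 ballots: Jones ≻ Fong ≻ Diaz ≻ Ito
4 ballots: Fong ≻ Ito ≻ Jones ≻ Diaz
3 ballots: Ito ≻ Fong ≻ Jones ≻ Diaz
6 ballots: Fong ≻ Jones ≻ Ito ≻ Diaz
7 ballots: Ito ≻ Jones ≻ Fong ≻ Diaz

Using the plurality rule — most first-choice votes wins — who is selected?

Jones

First-place vote totals:
  Jones: 13
  Fong: 10
  Ito: 10
  Diaz: 0
Jones has the most first-place votes.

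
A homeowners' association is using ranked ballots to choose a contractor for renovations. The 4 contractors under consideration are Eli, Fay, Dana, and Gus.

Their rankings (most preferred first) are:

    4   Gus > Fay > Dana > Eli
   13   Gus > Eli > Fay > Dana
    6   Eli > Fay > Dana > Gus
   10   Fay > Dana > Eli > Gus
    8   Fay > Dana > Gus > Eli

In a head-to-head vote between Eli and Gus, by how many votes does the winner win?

9

Ballots ranking Eli above Gus: 6+10 = 16.
Ballots ranking Gus above Eli: 4+13+8 = 25.
Gus wins 25–16, a margin of 9.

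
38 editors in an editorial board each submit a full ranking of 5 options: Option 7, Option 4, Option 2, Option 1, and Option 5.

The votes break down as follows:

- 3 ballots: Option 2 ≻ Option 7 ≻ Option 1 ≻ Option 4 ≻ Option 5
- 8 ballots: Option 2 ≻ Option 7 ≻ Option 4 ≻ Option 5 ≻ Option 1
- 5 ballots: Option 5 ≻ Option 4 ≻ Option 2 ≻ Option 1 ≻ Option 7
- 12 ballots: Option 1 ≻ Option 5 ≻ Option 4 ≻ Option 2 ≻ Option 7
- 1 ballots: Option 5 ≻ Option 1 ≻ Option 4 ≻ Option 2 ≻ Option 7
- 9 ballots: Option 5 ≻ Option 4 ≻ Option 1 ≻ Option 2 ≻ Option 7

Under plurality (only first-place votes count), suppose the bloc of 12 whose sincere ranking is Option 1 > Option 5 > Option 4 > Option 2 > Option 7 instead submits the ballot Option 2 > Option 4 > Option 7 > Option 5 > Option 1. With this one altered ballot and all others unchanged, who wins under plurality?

Option 2

First-place totals with the altered ballot: Option 7 0, Option 4 0, Option 2 23, Option 1 0, Option 5 15.
The switch changes the winner from Option 5 to Option 2.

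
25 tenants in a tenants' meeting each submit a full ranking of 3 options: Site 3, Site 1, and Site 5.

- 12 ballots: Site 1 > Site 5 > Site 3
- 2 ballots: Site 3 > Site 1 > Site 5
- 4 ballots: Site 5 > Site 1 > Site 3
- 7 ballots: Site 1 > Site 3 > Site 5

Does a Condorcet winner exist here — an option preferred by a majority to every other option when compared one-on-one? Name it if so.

Head-to-head results (25 voters total):
Site 3 vs Site 1: Site 1 wins 23–2.
Site 3 vs Site 5: Site 5 wins 16–9.
Site 1 vs Site 5: Site 1 wins 21–4.
Site 1 beats each rival — Site 3 (23–2), Site 5 (21–4) — so Site 1 is the Condorcet winner.

Site 1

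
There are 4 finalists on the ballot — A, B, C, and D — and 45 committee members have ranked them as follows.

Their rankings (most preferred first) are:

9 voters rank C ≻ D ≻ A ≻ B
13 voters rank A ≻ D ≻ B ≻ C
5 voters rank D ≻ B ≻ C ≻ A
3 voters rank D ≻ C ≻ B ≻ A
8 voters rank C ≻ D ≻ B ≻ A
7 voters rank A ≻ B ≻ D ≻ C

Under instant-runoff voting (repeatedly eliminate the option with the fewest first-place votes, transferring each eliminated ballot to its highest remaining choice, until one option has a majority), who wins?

C

Round 1: A 20, C 17, D 8, B 0. B has the fewest and is eliminated.
Round 2: A 20, C 17, D 8. D has the fewest and is eliminated.
Round 3: C 25, A 20. C has a majority.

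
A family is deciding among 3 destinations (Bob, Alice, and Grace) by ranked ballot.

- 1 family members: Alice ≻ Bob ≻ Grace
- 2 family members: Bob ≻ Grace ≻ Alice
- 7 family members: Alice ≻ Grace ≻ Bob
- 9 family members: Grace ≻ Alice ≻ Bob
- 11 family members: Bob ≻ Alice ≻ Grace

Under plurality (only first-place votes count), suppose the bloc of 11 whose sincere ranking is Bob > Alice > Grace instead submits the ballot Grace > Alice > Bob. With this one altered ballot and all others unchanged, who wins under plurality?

Grace

First-place totals with the altered ballot: Bob 2, Alice 8, Grace 20.
The switch changes the winner from Bob to Grace.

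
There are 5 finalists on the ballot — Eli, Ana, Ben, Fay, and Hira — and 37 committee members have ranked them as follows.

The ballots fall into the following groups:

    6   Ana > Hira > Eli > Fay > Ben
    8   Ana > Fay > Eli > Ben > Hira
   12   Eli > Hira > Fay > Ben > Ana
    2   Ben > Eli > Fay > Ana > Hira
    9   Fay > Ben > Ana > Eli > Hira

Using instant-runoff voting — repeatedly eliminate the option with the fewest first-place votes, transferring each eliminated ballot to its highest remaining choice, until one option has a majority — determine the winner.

Ana

Round 1: Ana 14, Eli 12, Fay 9, Ben 2, Hira 0. Hira has the fewest and is eliminated.
Round 2: Ana 14, Eli 12, Fay 9, Ben 2. Ben has the fewest and is eliminated.
Round 3: Eli 14, Ana 14, Fay 9. Fay has the fewest and is eliminated.
Round 4: Ana 23, Eli 14. Ana has a majority.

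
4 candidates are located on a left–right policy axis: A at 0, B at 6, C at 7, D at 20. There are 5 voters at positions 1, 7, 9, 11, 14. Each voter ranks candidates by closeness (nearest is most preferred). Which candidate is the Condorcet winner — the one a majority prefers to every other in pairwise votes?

C

With single-peaked preferences on a line, the Condorcet winner is the candidate closest to the median voter.
The median voter (position 9) is closest to C at 7.
Check: C vs B — voters closer to C: 4 of 5.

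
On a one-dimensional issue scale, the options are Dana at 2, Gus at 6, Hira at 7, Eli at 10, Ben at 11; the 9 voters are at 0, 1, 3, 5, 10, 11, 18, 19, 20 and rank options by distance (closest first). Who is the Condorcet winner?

With single-peaked preferences on a line, the Condorcet winner is the candidate closest to the median voter.
The median voter (position 10) is closest to Eli at 10.
Check: Eli vs Ben — voters closer to Eli: 5 of 9.

Eli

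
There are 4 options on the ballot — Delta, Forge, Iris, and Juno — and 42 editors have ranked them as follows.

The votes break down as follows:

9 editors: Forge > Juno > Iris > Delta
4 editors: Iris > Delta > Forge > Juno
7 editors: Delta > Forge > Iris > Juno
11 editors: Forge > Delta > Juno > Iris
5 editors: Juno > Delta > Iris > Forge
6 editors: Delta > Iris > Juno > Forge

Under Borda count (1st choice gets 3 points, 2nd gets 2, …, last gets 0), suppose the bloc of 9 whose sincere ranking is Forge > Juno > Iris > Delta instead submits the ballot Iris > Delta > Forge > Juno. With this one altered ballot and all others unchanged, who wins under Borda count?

Delta

Borda totals with the altered ballot: Delta 97, Forge 60, Iris 63, Juno 32.
The winner is unchanged: still Delta.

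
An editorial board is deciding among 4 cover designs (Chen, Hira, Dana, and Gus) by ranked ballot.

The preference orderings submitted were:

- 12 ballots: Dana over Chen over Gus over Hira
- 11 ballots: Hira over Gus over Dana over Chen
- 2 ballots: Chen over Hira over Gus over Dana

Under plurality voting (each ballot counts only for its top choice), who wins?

Dana

First-place vote totals:
  Chen: 2
  Hira: 11
  Dana: 12
  Gus: 0
Dana has the most first-place votes.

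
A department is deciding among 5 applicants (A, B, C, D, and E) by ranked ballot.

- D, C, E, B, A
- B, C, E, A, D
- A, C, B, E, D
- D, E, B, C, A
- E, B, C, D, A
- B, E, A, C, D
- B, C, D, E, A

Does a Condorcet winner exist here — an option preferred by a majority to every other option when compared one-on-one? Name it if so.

B

Head-to-head results (7 voters total):
A vs B: B wins 6–1.
A vs C: C wins 5–2.
A vs D: D wins 4–3.
A vs E: E wins 6–1.
B vs C: B wins 5–2.
B vs D: B wins 5–2.
B vs E: B wins 4–3.
C vs D: C wins 5–2.
C vs E: C wins 4–3.
D vs E: E wins 4–3.
B beats each rival — A (6–1), C (5–2), D (5–2), E (4–3) — so B is the Condorcet winner.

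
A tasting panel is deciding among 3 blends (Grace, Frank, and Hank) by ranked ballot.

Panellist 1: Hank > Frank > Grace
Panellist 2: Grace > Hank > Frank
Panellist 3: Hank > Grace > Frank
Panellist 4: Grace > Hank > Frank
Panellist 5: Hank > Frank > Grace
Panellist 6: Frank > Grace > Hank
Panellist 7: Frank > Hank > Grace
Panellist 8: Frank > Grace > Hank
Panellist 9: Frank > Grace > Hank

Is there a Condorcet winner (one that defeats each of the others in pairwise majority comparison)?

Head-to-head results (9 voters total):
Grace vs Frank: Frank wins 6–3.
Grace vs Hank: Grace wins 5–4.
Frank vs Hank: Hank wins 5–4.
No candidate beats all others: Grace beats Hank beats Frank beats Grace, a majority cycle.

No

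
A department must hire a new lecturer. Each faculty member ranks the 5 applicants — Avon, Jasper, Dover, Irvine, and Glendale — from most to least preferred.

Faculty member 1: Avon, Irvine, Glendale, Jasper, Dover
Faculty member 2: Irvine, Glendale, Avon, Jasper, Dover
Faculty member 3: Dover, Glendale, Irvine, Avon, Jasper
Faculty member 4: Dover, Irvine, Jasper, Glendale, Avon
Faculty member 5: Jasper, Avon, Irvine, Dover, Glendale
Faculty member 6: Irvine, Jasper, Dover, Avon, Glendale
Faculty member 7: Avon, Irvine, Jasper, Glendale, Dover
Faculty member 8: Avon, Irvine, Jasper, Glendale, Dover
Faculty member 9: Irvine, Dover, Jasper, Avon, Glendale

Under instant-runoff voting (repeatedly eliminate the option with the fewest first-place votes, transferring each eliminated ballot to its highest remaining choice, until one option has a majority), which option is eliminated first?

Round 1: Avon 3, Irvine 3, Dover 2, Jasper 1, Glendale 0. Glendale has the fewest and is eliminated.
Round 2: Avon 3, Irvine 3, Dover 2, Jasper 1. Jasper has the fewest and is eliminated.
Round 3: Avon 4, Irvine 3, Dover 2. Dover has the fewest and is eliminated.
Round 4: Irvine 5, Avon 4. Irvine has a majority.

Glendale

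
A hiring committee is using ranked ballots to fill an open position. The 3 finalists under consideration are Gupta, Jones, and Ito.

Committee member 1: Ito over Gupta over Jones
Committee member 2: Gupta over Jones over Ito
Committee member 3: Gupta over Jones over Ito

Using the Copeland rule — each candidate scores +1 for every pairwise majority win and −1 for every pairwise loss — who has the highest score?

Pairwise results:
  Gupta vs Jones: Gupta wins 3–0.
  Gupta vs Ito: Gupta wins 2–1.
  Jones vs Ito: Jones wins 2–1.
Copeland scores (wins − losses):
  Gupta: 2 − 0 = 2
  Jones: 1 − 1 = 0
  Ito: 0 − 2 = -2
Gupta has the best Copeland score.

Gupta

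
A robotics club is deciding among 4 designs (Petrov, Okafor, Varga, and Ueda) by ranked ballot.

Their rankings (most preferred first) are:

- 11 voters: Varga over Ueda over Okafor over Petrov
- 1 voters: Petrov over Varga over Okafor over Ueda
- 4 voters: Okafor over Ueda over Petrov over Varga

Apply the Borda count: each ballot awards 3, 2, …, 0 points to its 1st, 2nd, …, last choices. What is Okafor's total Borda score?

Borda scores:
  Petrov: 11·0 + 3 + 4·1 = 7
  Okafor: 11·1 + 1 + 4·3 = 24
  Varga: 11·3 + 2 + 4·0 = 35
  Ueda: 11·2 + 0 + 4·2 = 30

24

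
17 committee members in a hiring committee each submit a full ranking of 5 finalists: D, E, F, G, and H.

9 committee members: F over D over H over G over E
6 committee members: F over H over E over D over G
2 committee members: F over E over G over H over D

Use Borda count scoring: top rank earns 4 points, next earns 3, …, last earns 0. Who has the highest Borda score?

Borda scores:
  D: 9·3 + 6·1 + 2·0 = 33
  E: 9·0 + 6·2 + 2·3 = 18
  F: 9·4 + 6·4 + 2·4 = 68
  G: 9·1 + 6·0 + 2·2 = 13
  H: 9·2 + 6·3 + 2·1 = 38
F has the highest total.

F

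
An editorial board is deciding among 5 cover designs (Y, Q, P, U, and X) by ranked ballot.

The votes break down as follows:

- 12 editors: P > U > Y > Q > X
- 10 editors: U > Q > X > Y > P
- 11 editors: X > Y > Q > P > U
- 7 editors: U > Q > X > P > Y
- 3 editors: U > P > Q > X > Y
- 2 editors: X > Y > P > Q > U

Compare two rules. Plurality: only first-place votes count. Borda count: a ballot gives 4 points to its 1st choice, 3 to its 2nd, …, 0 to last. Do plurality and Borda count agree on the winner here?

Yes

Plurality first-place counts: Y 0, Q 0, P 12, U 20, X 13 → U.
Borda totals: Y 73, Q 93, P 79, U 116, X 89 → U.
The two rules agree on U.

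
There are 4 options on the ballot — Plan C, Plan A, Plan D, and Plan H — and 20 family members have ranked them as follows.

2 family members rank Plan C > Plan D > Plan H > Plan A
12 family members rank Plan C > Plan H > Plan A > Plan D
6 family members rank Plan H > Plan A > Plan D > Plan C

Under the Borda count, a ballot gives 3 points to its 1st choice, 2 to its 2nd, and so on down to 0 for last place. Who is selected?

Plan H

Borda scores:
  Plan C: 2·3 + 12·3 + 6·0 = 42
  Plan A: 2·0 + 12·1 + 6·2 = 24
  Plan D: 2·2 + 12·0 + 6·1 = 10
  Plan H: 2·1 + 12·2 + 6·3 = 44
Plan H has the highest total.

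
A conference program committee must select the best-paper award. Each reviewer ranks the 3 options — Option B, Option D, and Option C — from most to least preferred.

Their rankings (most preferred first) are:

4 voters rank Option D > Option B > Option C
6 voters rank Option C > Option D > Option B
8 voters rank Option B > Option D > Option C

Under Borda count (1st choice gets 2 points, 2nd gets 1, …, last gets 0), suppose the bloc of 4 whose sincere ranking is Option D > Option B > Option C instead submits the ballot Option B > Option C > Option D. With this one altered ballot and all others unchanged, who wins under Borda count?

Option B

Borda totals with the altered ballot: Option B 24, Option D 14, Option C 16.
The switch changes the winner from Option D to Option B.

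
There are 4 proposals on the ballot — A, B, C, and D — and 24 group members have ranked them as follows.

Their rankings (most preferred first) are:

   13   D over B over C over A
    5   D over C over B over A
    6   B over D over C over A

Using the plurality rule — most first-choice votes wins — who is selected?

First-place vote totals:
  A: 0
  B: 6
  C: 0
  D: 18
D has the most first-place votes.

D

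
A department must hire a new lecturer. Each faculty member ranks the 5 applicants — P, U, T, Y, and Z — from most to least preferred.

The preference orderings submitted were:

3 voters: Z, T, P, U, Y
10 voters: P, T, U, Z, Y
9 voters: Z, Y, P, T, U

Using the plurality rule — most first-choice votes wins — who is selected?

First-place vote totals:
  P: 10
  U: 0
  T: 0
  Y: 0
  Z: 12
Z has the most first-place votes.

Z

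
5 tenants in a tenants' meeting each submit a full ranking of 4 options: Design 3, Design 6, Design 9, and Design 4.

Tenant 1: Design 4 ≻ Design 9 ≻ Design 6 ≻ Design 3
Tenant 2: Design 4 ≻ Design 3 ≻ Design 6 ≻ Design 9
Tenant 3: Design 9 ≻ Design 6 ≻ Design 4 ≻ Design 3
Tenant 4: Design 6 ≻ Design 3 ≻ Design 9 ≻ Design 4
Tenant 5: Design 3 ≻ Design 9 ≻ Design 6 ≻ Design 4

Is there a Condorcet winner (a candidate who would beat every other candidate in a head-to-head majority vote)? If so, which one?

No Condorcet winner

Head-to-head results (5 voters total):
Design 3 vs Design 6: Design 6 wins 3–2.
Design 3 vs Design 9: Design 3 wins 3–2.
Design 3 vs Design 4: Design 4 wins 3–2.
Design 6 vs Design 9: Design 9 wins 3–2.
Design 6 vs Design 4: Design 6 wins 3–2.
Design 9 vs Design 4: Design 9 wins 3–2.
No candidate beats all others: Design 3 beats Design 9 beats Design 6 beats Design 3, a majority cycle.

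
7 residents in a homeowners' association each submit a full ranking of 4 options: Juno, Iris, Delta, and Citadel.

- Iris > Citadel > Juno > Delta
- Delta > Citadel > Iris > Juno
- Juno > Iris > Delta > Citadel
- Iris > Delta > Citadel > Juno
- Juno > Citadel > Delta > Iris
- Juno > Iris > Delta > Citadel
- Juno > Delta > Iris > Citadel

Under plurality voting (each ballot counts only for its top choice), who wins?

First-place vote totals:
  Juno: 4
  Iris: 2
  Delta: 1
  Citadel: 0
Juno has the most first-place votes.

Juno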